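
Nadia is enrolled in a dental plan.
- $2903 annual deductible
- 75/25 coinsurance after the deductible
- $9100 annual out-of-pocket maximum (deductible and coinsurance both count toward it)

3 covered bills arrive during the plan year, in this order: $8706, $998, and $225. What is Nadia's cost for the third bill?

#1 ($8706): deductible takes $2903, $5803 remains; coinsurance $5803 × 25% = $1450.75. Cost to patient: $4353.75. OOP to date $4353.75.
#2 ($998): deductible met; 25% of $998 = $249.50. Patient pays $249.50; OOP now $4603.25.
#3 ($225): deductible met; 25% of $225 = $56.25. Patient owes $56.25 (running OOP $4659.50).

$56.25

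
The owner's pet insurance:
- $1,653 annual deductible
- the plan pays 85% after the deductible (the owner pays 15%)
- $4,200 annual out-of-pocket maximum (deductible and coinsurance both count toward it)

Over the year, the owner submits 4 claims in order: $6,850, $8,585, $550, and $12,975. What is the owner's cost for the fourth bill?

$397.20

#1 ($6,850): $1,653 finishes the deductible; $5,197 goes to coinsurance; coinsurance $5,197 × 15% = $779.55. Owner pays $2,432.55; OOP now $2,432.55.
#2 ($8,585): 15% coinsurance on $8,585 = $1,287.75. Owner pays $1,287.75; OOP now $3,720.30.
#3 ($550): deductible already satisfied, so owner's share is 15% × $550 = $82.50. Cost to owner: $82.50. OOP to date $3,802.80.
#4 ($12,975): deductible already satisfied, so owner's share is 15% × $12,975 = $1,946.25. OOP would hit $5,749.05 > $4,200, so the cap limits the owner to $4,200 − $3,802.80 = $397.20.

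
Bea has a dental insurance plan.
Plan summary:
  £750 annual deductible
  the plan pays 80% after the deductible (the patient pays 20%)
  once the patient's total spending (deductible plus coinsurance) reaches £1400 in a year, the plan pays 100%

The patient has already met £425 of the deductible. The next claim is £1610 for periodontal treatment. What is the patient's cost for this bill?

Remaining deductible: £750 − £425 = £325.
After the £325 deductible portion, £1610 − £325 = £1285 is subject to coinsurance.
20% of £1285 = £257 falls to the patient.
Patient responsibility before any cap: £325 + £257 = £582.
Cumulative spending £425 + £582 = £1007 stays under the £1400 maximum.

£582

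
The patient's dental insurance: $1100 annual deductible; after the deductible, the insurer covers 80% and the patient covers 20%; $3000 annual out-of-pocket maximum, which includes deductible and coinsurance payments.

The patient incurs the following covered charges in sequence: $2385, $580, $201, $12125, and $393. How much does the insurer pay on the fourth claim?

$10638.20

Claim 1 ($2385): deductible takes $1100, $1285 remains; patient's 20% is $257. Patient pays $1357; OOP now $1357. Insurer: $2385 − $1357 = $1028.
Claim 2 ($580): 20% coinsurance on $580 = $116. Patient pays $116; OOP now $1473. Plan pays $580 − $116 = $464.
Claim 3 ($201): deductible met; 20% of $201 = $40.20. Cost to patient: $40.20. OOP to date $1513.20. Plan pays $201 − $40.20 = $160.80.
Claim 4 ($12125): deductible met; 20% of $12125 = $2425. That would push OOP to $3938.20, over the $3000 cap, so patient pays $3000 − $1513.20 = $1486.80. Plan pays $12125 − $1486.80 = $10638.20.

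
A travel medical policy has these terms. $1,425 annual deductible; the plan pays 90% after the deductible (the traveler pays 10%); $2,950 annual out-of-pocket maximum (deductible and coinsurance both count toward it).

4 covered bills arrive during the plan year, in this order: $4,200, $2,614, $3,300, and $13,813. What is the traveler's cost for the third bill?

$330

#1 ($4,200): deductible takes $1,425, $2,775 remains; traveler's 10% is $277.50. Traveler pays $1,702.50; OOP now $1,702.50.
#2 ($2,614): deductible met; 10% of $2,614 = $261.40. Cost to traveler: $261.40. OOP to date $1,963.90.
#3 ($3,300): deductible already satisfied, so traveler's share is 10% × $3,300 = $330. Cost to traveler: $330. OOP to date $2,293.90.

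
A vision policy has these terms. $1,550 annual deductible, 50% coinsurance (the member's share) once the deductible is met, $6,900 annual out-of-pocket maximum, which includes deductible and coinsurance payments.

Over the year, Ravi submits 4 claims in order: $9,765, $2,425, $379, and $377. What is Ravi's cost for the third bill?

Claim 1 ($9,765): deductible takes $1,550, $8,215 remains; coinsurance $8,215 × 50% = $4,107.50. Member pays $5,657.50; OOP now $5,657.50.
Claim 2 ($2,425): deductible already satisfied, so member's share is 50% × $2,425 = $1,212.50. Cost to member: $1,212.50. OOP to date $6,870.
Claim 3 ($379): deductible met; 50% of $379 = $189.50. Adding that to $6,870 gives $7,059.50, past the $6,900 cap; member pays only $6,900 − $6,870 = $30.

$30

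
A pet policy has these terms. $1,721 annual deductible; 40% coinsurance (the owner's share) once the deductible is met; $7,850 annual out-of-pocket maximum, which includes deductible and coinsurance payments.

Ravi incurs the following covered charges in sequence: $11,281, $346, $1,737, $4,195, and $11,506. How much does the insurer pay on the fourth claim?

Claim 1 ($11,281): $1,721 finishes the deductible; $9,560 goes to coinsurance; 40% of $9,560 = $3,824. Cost to owner: $5,545. OOP to date $5,545. Plan pays $11,281 − $5,545 = $5,736.
Claim 2 ($346): deductible already satisfied, so owner's share is 40% × $346 = $138.40. Owner owes $138.40 (running OOP $5,683.40). Insurer: $346 − $138.40 = $207.60.
Claim 3 ($1,737): deductible already satisfied, so owner's share is 40% × $1,737 = $694.80. Owner owes $694.80 (running OOP $6,378.20). Insurer: $1,737 − $694.80 = $1,042.20.
Claim 4 ($4,195): 40% coinsurance on $4,195 = $1,678. OOP would hit $8,056.20 > $7,850, so the cap limits the owner to $7,850 − $6,378.20 = $1,471.80. Plan pays $4,195 − $1,471.80 = $2,723.20.

$2,723.20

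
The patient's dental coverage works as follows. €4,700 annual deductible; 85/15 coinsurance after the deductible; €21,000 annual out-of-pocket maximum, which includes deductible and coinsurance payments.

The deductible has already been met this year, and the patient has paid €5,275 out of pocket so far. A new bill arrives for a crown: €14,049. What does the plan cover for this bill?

€11,941.65

With the deductible met, the entire €14,049 is subject to coinsurance.
Coinsurance: €14,049 × 15% = €2,107.35.
Year-to-date out-of-pocket becomes €5,275 + €2,107.35 = €7,382.35, still under the €21,000 maximum, so no cap applies.
The insurer covers the remainder: €14,049 − €2,107.35 = €11,941.65.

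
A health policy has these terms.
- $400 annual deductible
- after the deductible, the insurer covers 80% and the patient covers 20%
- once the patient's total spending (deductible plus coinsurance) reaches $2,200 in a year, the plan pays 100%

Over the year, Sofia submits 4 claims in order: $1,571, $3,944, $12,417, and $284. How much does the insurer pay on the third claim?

Claim 1 — $1,571: $400 finishes the deductible; $1,171 goes to coinsurance; 20% of $1,171 = $234.20. Cost to patient: $634.20. OOP to date $634.20. Insurer: $1,571 − $634.20 = $936.80.
Claim 2 — $3,944: 20% coinsurance on $3,944 = $788.80. Patient pays $788.80; OOP now $1,423. Insurer: $3,944 − $788.80 = $3,155.20.
Claim 3 — $12,417: deductible already satisfied, so patient's share is 20% × $12,417 = $2,483.40. That would push OOP to $3,906.40, over the $2,200 cap, so patient pays $2,200 − $1,423 = $777. Plan pays $12,417 − $777 = $11,640.

$11,640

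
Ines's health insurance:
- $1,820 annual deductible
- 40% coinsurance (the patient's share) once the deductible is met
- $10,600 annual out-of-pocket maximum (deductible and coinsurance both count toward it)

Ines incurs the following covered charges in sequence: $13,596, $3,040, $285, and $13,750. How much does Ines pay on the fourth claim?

$2,739.60

Bill 1, $13,596: deductible takes $1,820, $11,776 remains; patient's 40% is $4,710.40. Patient owes $6,530.40 (running OOP $6,530.40).
Bill 2, $3,040: deductible already satisfied, so patient's share is 40% × $3,040 = $1,216. Cost to patient: $1,216. OOP to date $7,746.40.
Bill 3, $285: deductible met; 40% of $285 = $114. Patient owes $114 (running OOP $7,860.40).
Bill 4, $13,750: deductible already satisfied, so patient's share is 40% × $13,750 = $5,500. That would push OOP to $13,360.40, over the $10,600 cap, so patient pays $10,600 − $7,860.40 = $2,739.60.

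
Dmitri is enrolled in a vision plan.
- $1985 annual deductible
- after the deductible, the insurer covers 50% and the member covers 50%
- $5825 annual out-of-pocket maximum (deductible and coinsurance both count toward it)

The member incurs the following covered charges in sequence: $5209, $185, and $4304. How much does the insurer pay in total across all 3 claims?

#1 ($5209): $1985 finishes the deductible; $3224 goes to coinsurance; member's 50% is $1612. Cost to member: $3597. OOP to date $3597. Plan pays $5209 − $3597 = $1612.
#2 ($185): deductible met; 50% of $185 = $92.50. Member pays $92.50; OOP now $3689.50. Plan pays $185 − $92.50 = $92.50.
#3 ($4304): deductible already satisfied, so member's share is 50% × $4304 = $2152. OOP would hit $5841.50 > $5825, so the cap limits the member to $5825 − $3689.50 = $2135.50. Insurer: $4304 − $2135.50 = $2168.50.
Insurer total: $1612 + $92.50 + $2168.50 = $3873.

$3873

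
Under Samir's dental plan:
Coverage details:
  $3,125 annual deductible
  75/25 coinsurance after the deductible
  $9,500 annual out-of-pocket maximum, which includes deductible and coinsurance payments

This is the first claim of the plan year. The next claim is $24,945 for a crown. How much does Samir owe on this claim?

The full $3,125 deductible is still open; $3,125 of this bill applies to it.
After the $3,125 deductible portion, $24,945 − $3,125 = $21,820 is subject to coinsurance.
25% of $21,820 = $5,455 falls to the patient.
That puts the patient's cost at $3,125 + $5,455 = $8,580 before any cap.
Cumulative spending $0 + $8,580 = $8,580 stays under the $9,500 maximum.

$8,580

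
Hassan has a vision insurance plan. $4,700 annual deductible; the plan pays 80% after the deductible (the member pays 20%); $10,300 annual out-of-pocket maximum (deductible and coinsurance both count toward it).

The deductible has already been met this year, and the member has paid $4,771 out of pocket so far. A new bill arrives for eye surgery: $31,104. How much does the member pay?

$5,529

With the deductible met, the entire $31,104 is subject to coinsurance.
Coinsurance: $31,104 × 20% = $6,220.80.
That would bring total out-of-pocket to $10,991.80, past the $10,300 cap. The member is capped at $10,300 − $4,771 = $5,529 on this claim.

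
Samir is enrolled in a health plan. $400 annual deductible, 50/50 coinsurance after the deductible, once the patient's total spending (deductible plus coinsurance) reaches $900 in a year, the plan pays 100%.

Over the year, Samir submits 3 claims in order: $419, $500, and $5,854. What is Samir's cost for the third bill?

$240.50

Bill 1, $419: $400 to deductible, leaving $19; coinsurance $19 × 50% = $9.50. Cost to patient: $409.50. OOP to date $409.50.
Bill 2, $500: 50% coinsurance on $500 = $250. Cost to patient: $250. OOP to date $659.50.
Bill 3, $5,854: 50% coinsurance on $5,854 = $2,927. That would push OOP to $3,586.50, over the $900 cap, so patient pays $900 − $659.50 = $240.50.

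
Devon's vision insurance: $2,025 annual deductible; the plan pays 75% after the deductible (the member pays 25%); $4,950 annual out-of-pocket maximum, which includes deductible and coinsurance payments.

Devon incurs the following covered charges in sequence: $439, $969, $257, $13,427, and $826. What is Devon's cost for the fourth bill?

Claim 1 — $439: entire amount goes to the deductible. Member pays $439; OOP now $439.
Claim 2 — $969: fully absorbed by the deductible. Member pays $969; OOP now $1,408.
Claim 3 — $257: entire amount goes to the deductible. Cost to member: $257. OOP to date $1,665.
Claim 4 — $13,427: deductible takes $360, $13,067 remains; 25% of $13,067 = $3,266.75. Claim cost before the cap: $360 + $3,266.75 = $3,626.75. Adding that to $1,665 gives $5,291.75, past the $4,950 cap; member pays only $4,950 − $1,665 = $3,285.

$3,285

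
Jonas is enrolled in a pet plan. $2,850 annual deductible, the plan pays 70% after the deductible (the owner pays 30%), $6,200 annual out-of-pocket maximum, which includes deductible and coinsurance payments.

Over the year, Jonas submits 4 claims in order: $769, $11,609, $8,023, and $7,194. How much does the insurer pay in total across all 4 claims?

$21,395

Claim 1 ($769): all of it applies to the deductible. Owner pays $769; OOP now $769. Plan pays $769 − $769 = $0.
Claim 2 ($11,609): $2,081 finishes the deductible; $9,528 goes to coinsurance; 30% of $9,528 = $2,858.40. Owner owes $4,939.40 (running OOP $5,708.40). Insurer: $11,609 − $4,939.40 = $6,669.60.
Claim 3 ($8,023): 30% coinsurance on $8,023 = $2,406.90. That would push OOP to $8,115.30, over the $6,200 cap, so owner pays $6,200 − $5,708.40 = $491.60. Insurer: $8,023 − $491.60 = $7,531.40.
Claim 4 ($7,194): deductible already satisfied, so owner's share is 30% × $7,194 = $2,158.20. That would push OOP to $8,358.20, over the $6,200 cap, so owner pays $6,200 − $6,200 = $0. Plan pays $7,194 − $0 = $7,194.
Insurer total: $0 + $6,669.60 + $7,531.40 + $7,194 = $21,395.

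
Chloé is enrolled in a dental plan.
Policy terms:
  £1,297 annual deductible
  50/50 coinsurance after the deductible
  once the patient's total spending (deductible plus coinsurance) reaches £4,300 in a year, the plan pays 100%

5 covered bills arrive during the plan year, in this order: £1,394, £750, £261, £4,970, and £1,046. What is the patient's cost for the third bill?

#1 (£1,394): deductible takes £1,297, £97 remains; patient's 50% is £48.50. Patient owes £1,345.50 (running OOP £1,345.50).
#2 (£750): deductible met; 50% of £750 = £375. Patient pays £375; OOP now £1,720.50.
#3 (£261): 50% coinsurance on £261 = £130.50. Cost to patient: £130.50. OOP to date £1,851.

£130.50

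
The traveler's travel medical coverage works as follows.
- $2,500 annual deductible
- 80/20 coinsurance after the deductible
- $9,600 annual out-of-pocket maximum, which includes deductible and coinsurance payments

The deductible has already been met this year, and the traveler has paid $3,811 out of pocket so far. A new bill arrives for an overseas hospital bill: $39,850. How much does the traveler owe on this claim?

$5,789

With the deductible met, the entire $39,850 is subject to coinsurance.
Traveler's 20% share of $39,850 is $7,970.
Year-to-date out-of-pocket would reach $3,811 + $7,970 = $11,781, above the $9,600 maximum, so the traveler pays only $9,600 − $3,811 = $5,789.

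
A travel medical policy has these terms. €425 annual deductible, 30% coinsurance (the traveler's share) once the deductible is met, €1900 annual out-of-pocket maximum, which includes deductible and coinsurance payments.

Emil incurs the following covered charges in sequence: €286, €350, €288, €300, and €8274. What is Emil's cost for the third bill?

Claim 1 (€286): fully absorbed by the deductible. Cost to traveler: €286. OOP to date €286.
Claim 2 (€350): €139 finishes the deductible; €211 goes to coinsurance; coinsurance €211 × 30% = €63.30. Traveler owes €202.30 (running OOP €488.30).
Claim 3 (€288): 30% coinsurance on €288 = €86.40. Traveler owes €86.40 (running OOP €574.70).

€86.40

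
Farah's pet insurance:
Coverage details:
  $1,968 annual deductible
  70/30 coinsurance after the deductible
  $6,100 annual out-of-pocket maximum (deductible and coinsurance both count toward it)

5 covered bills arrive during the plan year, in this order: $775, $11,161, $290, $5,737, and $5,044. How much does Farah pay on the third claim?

Bill 1, $775: fully absorbed by the deductible. Cost to owner: $775. OOP to date $775.
Bill 2, $11,161: deductible takes $1,193, $9,968 remains; coinsurance $9,968 × 30% = $2,990.40. Cost to owner: $4,183.40. OOP to date $4,958.40.
Bill 3, $290: deductible met; 30% of $290 = $87. Cost to owner: $87. OOP to date $5,045.40.

$87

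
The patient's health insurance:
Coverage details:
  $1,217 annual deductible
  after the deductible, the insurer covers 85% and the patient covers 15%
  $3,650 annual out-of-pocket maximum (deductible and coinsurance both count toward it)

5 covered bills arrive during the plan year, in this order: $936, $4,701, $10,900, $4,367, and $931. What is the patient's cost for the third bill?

$1,635

#1 ($936): entire amount goes to the deductible. Cost to patient: $936. OOP to date $936.
#2 ($4,701): deductible takes $281, $4,420 remains; patient's 15% is $663. Cost to patient: $944. OOP to date $1,880.
#3 ($10,900): 15% coinsurance on $10,900 = $1,635. Patient owes $1,635 (running OOP $3,515).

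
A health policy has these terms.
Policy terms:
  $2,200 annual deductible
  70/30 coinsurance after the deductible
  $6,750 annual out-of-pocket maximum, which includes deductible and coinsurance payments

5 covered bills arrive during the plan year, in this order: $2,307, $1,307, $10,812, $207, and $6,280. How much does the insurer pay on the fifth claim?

$5,459.90

Claim 1 ($2,307): deductible takes $2,200, $107 remains; coinsurance $107 × 30% = $32.10. Patient pays $2,232.10; OOP now $2,232.10. Insurer: $2,307 − $2,232.10 = $74.90.
Claim 2 ($1,307): deductible met; 30% of $1,307 = $392.10. Patient owes $392.10 (running OOP $2,624.20). Plan pays $1,307 − $392.10 = $914.90.
Claim 3 ($10,812): deductible already satisfied, so patient's share is 30% × $10,812 = $3,243.60. Patient owes $3,243.60 (running OOP $5,867.80). Plan pays $10,812 − $3,243.60 = $7,568.40.
Claim 4 ($207): deductible met; 30% of $207 = $62.10. Patient owes $62.10 (running OOP $5,929.90). Plan pays $207 − $62.10 = $144.90.
Claim 5 ($6,280): 30% coinsurance on $6,280 = $1,884. OOP would hit $7,813.90 > $6,750, so the cap limits the patient to $6,750 − $5,929.90 = $820.10. Insurer: $6,280 − $820.10 = $5,459.90.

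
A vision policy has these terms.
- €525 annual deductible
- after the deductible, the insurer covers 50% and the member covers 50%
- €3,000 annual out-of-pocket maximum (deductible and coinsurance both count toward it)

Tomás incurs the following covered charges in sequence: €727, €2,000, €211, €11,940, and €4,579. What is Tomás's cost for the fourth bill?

#1 (€727): deductible takes €525, €202 remains; member's 50% is €101. Member owes €626 (running OOP €626).
#2 (€2,000): 50% coinsurance on €2,000 = €1,000. Member owes €1,000 (running OOP €1,626).
#3 (€211): deductible already satisfied, so member's share is 50% × €211 = €105.50. Member pays €105.50; OOP now €1,731.50.
#4 (€11,940): deductible met; 50% of €11,940 = €5,970. Adding that to €1,731.50 gives €7,701.50, past the €3,000 cap; member pays only €3,000 − €1,731.50 = €1,268.50.

€1,268.50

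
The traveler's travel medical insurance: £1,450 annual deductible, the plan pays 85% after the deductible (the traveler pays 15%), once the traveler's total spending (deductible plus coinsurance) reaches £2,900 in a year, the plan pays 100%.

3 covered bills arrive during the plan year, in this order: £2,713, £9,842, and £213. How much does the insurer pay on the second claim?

Claim 1 (£2,713): £1,450 finishes the deductible; £1,263 goes to coinsurance; coinsurance £1,263 × 15% = £189.45. Traveler owes £1,639.45 (running OOP £1,639.45). Insurer: £2,713 − £1,639.45 = £1,073.55.
Claim 2 (£9,842): deductible already satisfied, so traveler's share is 15% × £9,842 = £1,476.30. OOP would hit £3,115.75 > £2,900, so the cap limits the traveler to £2,900 − £1,639.45 = £1,260.55. Insurer: £9,842 − £1,260.55 = £8,581.45.

£8,581.45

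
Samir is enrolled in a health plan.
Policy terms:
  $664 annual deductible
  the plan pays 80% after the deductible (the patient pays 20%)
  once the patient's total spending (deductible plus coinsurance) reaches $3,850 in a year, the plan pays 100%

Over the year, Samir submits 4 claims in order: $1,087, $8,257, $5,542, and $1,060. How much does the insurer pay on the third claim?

$4,433.60

Claim 1 — $1,087: deductible takes $664, $423 remains; patient's 20% is $84.60. Cost to patient: $748.60. OOP to date $748.60. Plan pays $1,087 − $748.60 = $338.40.
Claim 2 — $8,257: deductible met; 20% of $8,257 = $1,651.40. Patient owes $1,651.40 (running OOP $2,400). Plan pays $8,257 − $1,651.40 = $6,605.60.
Claim 3 — $5,542: deductible already satisfied, so patient's share is 20% × $5,542 = $1,108.40. Cost to patient: $1,108.40. OOP to date $3,508.40. Plan pays $5,542 − $1,108.40 = $4,433.60.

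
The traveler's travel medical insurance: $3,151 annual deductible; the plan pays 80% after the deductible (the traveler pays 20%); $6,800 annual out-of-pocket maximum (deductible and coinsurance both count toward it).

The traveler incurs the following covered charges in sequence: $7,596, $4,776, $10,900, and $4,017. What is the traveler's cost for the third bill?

$1,804.80

Claim 1 — $7,596: $3,151 finishes the deductible; $4,445 goes to coinsurance; coinsurance $4,445 × 20% = $889. Traveler pays $4,040; OOP now $4,040.
Claim 2 — $4,776: 20% coinsurance on $4,776 = $955.20. Traveler pays $955.20; OOP now $4,995.20.
Claim 3 — $10,900: deductible met; 20% of $10,900 = $2,180. Adding that to $4,995.20 gives $7,175.20, past the $6,800 cap; traveler pays only $6,800 − $4,995.20 = $1,804.80.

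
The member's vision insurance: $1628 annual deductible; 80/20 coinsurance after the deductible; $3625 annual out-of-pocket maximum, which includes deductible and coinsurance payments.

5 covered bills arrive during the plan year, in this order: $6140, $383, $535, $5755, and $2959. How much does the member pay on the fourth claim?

$911

#1 ($6140): $1628 finishes the deductible; $4512 goes to coinsurance; 20% of $4512 = $902.40. Cost to member: $2530.40. OOP to date $2530.40.
#2 ($383): 20% coinsurance on $383 = $76.60. Member owes $76.60 (running OOP $2607).
#3 ($535): deductible already satisfied, so member's share is 20% × $535 = $107. Member owes $107 (running OOP $2714).
#4 ($5755): 20% coinsurance on $5755 = $1151. OOP would hit $3865 > $3625, so the cap limits the member to $3625 − $2714 = $911.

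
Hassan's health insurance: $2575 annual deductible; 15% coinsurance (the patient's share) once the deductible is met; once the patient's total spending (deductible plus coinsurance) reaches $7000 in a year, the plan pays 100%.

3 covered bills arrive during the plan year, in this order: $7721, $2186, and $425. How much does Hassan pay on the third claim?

$63.75

Claim 1 ($7721): $2575 to deductible, leaving $5146; 15% of $5146 = $771.90. Patient pays $3346.90; OOP now $3346.90.
Claim 2 ($2186): deductible already satisfied, so patient's share is 15% × $2186 = $327.90. Cost to patient: $327.90. OOP to date $3674.80.
Claim 3 ($425): 15% coinsurance on $425 = $63.75. Patient pays $63.75; OOP now $3738.55.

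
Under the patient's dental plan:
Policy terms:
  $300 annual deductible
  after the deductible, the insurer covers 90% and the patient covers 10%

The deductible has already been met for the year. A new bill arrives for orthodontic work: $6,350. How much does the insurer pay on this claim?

The deductible is already satisfied, so the full bill goes to coinsurance.
10% of $6,350 = $635 falls to the patient.
Insurer pays the balance: $6,350 − $635 = $5,715.

$5,715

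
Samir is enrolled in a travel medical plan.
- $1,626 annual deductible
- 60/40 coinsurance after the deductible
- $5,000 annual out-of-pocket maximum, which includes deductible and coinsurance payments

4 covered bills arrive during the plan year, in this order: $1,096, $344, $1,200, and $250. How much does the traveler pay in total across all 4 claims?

Claim 1 — $1,096: fully absorbed by the deductible. Traveler pays $1,096; OOP now $1,096.
Claim 2 — $344: fully absorbed by the deductible. Traveler pays $344; OOP now $1,440.
Claim 3 — $1,200: $186 finishes the deductible; $1,014 goes to coinsurance; traveler's 40% is $405.60. Cost to traveler: $591.60. OOP to date $2,031.60.
Claim 4 — $250: deductible already satisfied, so traveler's share is 40% × $250 = $100. Traveler owes $100 (running OOP $2,131.60).
Total paid by the traveler: $1,096 + $344 + $591.60 + $100 = $2,131.60.

$2,131.60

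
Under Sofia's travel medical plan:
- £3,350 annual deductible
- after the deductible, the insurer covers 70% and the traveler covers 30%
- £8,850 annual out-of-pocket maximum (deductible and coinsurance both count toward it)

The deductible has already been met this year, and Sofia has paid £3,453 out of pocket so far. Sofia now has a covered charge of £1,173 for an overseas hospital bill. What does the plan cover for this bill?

£821.10

The deductible is already satisfied, so the full bill goes to coinsurance.
30% of £1,173 = £351.90 falls to the traveler.
Total out-of-pocket so far would be £3,453 + £351.90 = £3,804.90, below the £8,850 cap — no reduction.
The insurer covers the remainder: £1,173 − £351.90 = £821.10.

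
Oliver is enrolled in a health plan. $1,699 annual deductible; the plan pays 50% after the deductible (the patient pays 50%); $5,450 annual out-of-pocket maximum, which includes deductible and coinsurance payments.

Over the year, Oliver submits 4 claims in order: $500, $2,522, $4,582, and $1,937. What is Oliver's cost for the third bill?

Claim 1 ($500): fully absorbed by the deductible. Patient owes $500 (running OOP $500).
Claim 2 ($2,522): $1,199 finishes the deductible; $1,323 goes to coinsurance; patient's 50% is $661.50. Cost to patient: $1,860.50. OOP to date $2,360.50.
Claim 3 ($4,582): deductible already satisfied, so patient's share is 50% × $4,582 = $2,291. Cost to patient: $2,291. OOP to date $4,651.50.

$2,291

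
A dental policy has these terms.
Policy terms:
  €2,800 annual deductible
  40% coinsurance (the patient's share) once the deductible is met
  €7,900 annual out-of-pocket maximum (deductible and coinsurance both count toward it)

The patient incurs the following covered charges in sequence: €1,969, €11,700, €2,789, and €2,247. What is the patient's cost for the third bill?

Bill 1, €1,969: fully absorbed by the deductible. Patient pays €1,969; OOP now €1,969.
Bill 2, €11,700: €831 finishes the deductible; €10,869 goes to coinsurance; patient's 40% is €4,347.60. Cost to patient: €5,178.60. OOP to date €7,147.60.
Bill 3, €2,789: 40% coinsurance on €2,789 = €1,115.60. That would push OOP to €8,263.20, over the €7,900 cap, so patient pays €7,900 − €7,147.60 = €752.40.

€752.40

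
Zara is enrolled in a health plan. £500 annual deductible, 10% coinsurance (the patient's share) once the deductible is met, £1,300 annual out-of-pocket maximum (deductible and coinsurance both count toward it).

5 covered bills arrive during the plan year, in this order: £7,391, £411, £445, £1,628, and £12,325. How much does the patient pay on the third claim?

£44.50

Claim 1 — £7,391: deductible takes £500, £6,891 remains; coinsurance £6,891 × 10% = £689.10. Patient pays £1,189.10; OOP now £1,189.10.
Claim 2 — £411: deductible already satisfied, so patient's share is 10% × £411 = £41.10. Patient pays £41.10; OOP now £1,230.20.
Claim 3 — £445: 10% coinsurance on £445 = £44.50. Patient owes £44.50 (running OOP £1,274.70).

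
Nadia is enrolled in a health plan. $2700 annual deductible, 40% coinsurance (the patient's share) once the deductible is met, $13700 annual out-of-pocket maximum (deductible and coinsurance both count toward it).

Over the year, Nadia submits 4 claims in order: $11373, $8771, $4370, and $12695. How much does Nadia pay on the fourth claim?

$2274.40

Bill 1, $11373: $2700 finishes the deductible; $8673 goes to coinsurance; 40% of $8673 = $3469.20. Patient owes $6169.20 (running OOP $6169.20).
Bill 2, $8771: deductible already satisfied, so patient's share is 40% × $8771 = $3508.40. Cost to patient: $3508.40. OOP to date $9677.60.
Bill 3, $4370: 40% coinsurance on $4370 = $1748. Patient pays $1748; OOP now $11425.60.
Bill 4, $12695: deductible met; 40% of $12695 = $5078. Adding that to $11425.60 gives $16503.60, past the $13700 cap; patient pays only $13700 − $11425.60 = $2274.40.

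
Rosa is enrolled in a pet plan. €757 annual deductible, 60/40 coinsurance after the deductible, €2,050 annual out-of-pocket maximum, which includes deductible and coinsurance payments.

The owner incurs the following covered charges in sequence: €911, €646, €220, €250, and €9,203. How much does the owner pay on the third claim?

Bill 1, €911: deductible takes €757, €154 remains; coinsurance €154 × 40% = €61.60. Cost to owner: €818.60. OOP to date €818.60.
Bill 2, €646: deductible met; 40% of €646 = €258.40. Owner pays €258.40; OOP now €1,077.
Bill 3, €220: deductible met; 40% of €220 = €88. Owner pays €88; OOP now €1,165.

€88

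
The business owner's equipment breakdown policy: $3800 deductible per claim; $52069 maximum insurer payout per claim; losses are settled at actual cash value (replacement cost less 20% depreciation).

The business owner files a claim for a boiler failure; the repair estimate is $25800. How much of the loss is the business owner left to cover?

$8960

Depreciate 20%: the covered value is $25800 × 0.8 = $20640.
Less the $3800 deductible: $20640 − $3800 = $16840.
$16840 ≤ $52069, so the limit doesn't bind; insurer pays $16840.
Business owner's share is the uncovered remainder: $25800 − $16840 = $8960.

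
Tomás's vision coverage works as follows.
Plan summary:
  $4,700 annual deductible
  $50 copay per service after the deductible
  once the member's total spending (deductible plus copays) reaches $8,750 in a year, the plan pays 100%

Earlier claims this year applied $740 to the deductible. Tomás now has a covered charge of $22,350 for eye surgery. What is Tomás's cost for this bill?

$740 of the $4,700 deductible is already met, leaving $3,960.
That leaves $22,350 − $3,960 = $18,390 for the copay.
Copay on this service: $50.
So the member owes $3,960 + $50 = $4,010 before any cap.
Total out-of-pocket so far would be $740 + $4,010 = $4,750, below the $8,750 cap — no reduction.

$4,010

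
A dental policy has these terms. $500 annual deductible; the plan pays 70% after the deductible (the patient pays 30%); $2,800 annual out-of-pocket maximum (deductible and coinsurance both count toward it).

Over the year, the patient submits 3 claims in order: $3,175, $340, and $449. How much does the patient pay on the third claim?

Claim 1 — $3,175: $500 to deductible, leaving $2,675; coinsurance $2,675 × 30% = $802.50. Cost to patient: $1,302.50. OOP to date $1,302.50.
Claim 2 — $340: deductible met; 30% of $340 = $102. Patient owes $102 (running OOP $1,404.50).
Claim 3 — $449: deductible met; 30% of $449 = $134.70. Cost to patient: $134.70. OOP to date $1,539.20.

$134.70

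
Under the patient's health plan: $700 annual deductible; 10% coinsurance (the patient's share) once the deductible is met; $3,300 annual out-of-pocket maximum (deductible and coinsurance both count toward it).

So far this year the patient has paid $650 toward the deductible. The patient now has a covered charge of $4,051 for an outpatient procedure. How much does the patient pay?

Deductible still to meet: $700 − $650 = $50.
After the $50 deductible portion, $4,051 − $50 = $4,001 is subject to coinsurance.
Patient's 10% share of $4,001 is $400.10.
Patient responsibility before any cap: $50 + $400.10 = $450.10.
Year-to-date out-of-pocket becomes $650 + $450.10 = $1,100.10, still under the $3,300 maximum, so no cap applies.

$450.10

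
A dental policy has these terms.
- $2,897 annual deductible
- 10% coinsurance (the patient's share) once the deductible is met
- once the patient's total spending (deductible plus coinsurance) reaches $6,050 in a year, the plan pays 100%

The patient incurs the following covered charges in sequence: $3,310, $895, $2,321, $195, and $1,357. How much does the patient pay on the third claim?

#1 ($3,310): $2,897 to deductible, leaving $413; 10% of $413 = $41.30. Patient owes $2,938.30 (running OOP $2,938.30).
#2 ($895): 10% coinsurance on $895 = $89.50. Patient owes $89.50 (running OOP $3,027.80).
#3 ($2,321): 10% coinsurance on $2,321 = $232.10. Cost to patient: $232.10. OOP to date $3,259.90.

$232.10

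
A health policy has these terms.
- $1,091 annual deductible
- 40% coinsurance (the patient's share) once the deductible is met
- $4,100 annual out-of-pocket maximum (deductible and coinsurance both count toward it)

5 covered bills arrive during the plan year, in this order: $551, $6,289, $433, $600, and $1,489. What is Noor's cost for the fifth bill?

Claim 1 — $551: entire amount goes to the deductible. Patient pays $551; OOP now $551.
Claim 2 — $6,289: $540 finishes the deductible; $5,749 goes to coinsurance; patient's 40% is $2,299.60. Cost to patient: $2,839.60. OOP to date $3,390.60.
Claim 3 — $433: deductible already satisfied, so patient's share is 40% × $433 = $173.20. Patient owes $173.20 (running OOP $3,563.80).
Claim 4 — $600: deductible met; 40% of $600 = $240. Patient owes $240 (running OOP $3,803.80).
Claim 5 — $1,489: 40% coinsurance on $1,489 = $595.60. That would push OOP to $4,399.40, over the $4,100 cap, so patient pays $4,100 − $3,803.80 = $296.20.

$296.20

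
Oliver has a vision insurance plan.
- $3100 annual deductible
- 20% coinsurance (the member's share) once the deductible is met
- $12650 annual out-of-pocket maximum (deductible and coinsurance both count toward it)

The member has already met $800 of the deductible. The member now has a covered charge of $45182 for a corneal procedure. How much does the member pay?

$800 of the $3100 deductible is already met, leaving $2300.
That leaves $45182 − $2300 = $42882 for coinsurance.
Member's 20% share of $42882 is $8576.40.
That puts the member's cost at $2300 + $8576.40 = $10876.40 before any cap.
Year-to-date out-of-pocket becomes $800 + $10876.40 = $11676.40, still under the $12650 maximum, so no cap applies.

$10876.40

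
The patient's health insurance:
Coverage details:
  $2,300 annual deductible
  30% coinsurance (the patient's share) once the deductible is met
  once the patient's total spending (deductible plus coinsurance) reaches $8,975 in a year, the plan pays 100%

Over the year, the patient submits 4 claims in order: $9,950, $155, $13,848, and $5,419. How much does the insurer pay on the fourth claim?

#1 ($9,950): deductible takes $2,300, $7,650 remains; coinsurance $7,650 × 30% = $2,295. Patient pays $4,595; OOP now $4,595. Plan pays $9,950 − $4,595 = $5,355.
#2 ($155): deductible met; 30% of $155 = $46.50. Patient pays $46.50; OOP now $4,641.50. Insurer: $155 − $46.50 = $108.50.
#3 ($13,848): 30% coinsurance on $13,848 = $4,154.40. Patient pays $4,154.40; OOP now $8,795.90. Insurer: $13,848 − $4,154.40 = $9,693.60.
#4 ($5,419): 30% coinsurance on $5,419 = $1,625.70. Adding that to $8,795.90 gives $10,421.60, past the $8,975 cap; patient pays only $8,975 − $8,795.90 = $179.10. Plan pays $5,419 − $179.10 = $5,239.90.

$5,239.90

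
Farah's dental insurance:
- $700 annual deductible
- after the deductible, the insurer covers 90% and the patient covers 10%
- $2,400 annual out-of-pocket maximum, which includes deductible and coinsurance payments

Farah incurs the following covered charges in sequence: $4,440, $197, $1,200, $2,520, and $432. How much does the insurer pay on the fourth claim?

Claim 1 ($4,440): $700 to deductible, leaving $3,740; patient's 10% is $374. Patient pays $1,074; OOP now $1,074. Insurer: $4,440 − $1,074 = $3,366.
Claim 2 ($197): deductible already satisfied, so patient's share is 10% × $197 = $19.70. Cost to patient: $19.70. OOP to date $1,093.70. Insurer: $197 − $19.70 = $177.30.
Claim 3 ($1,200): deductible already satisfied, so patient's share is 10% × $1,200 = $120. Patient owes $120 (running OOP $1,213.70). Plan pays $1,200 − $120 = $1,080.
Claim 4 ($2,520): deductible met; 10% of $2,520 = $252. Cost to patient: $252. OOP to date $1,465.70. Plan pays $2,520 − $252 = $2,268.

$2,268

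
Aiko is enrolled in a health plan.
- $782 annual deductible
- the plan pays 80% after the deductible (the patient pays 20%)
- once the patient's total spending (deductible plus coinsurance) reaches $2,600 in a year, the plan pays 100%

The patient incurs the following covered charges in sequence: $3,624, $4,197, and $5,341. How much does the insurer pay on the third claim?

#1 ($3,624): $782 to deductible, leaving $2,842; 20% of $2,842 = $568.40. Patient pays $1,350.40; OOP now $1,350.40. Insurer: $3,624 − $1,350.40 = $2,273.60.
#2 ($4,197): 20% coinsurance on $4,197 = $839.40. Patient owes $839.40 (running OOP $2,189.80). Insurer: $4,197 − $839.40 = $3,357.60.
#3 ($5,341): 20% coinsurance on $5,341 = $1,068.20. OOP would hit $3,258 > $2,600, so the cap limits the patient to $2,600 − $2,189.80 = $410.20. Plan pays $5,341 − $410.20 = $4,930.80.

$4,930.80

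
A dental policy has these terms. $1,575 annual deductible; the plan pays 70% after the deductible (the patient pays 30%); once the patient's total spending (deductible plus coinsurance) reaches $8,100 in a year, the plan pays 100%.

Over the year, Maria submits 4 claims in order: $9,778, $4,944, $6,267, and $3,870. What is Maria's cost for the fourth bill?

$700.80

Bill 1, $9,778: $1,575 to deductible, leaving $8,203; patient's 30% is $2,460.90. Patient pays $4,035.90; OOP now $4,035.90.
Bill 2, $4,944: 30% coinsurance on $4,944 = $1,483.20. Patient pays $1,483.20; OOP now $5,519.10.
Bill 3, $6,267: 30% coinsurance on $6,267 = $1,880.10. Patient owes $1,880.10 (running OOP $7,399.20).
Bill 4, $3,870: deductible met; 30% of $3,870 = $1,161. That would push OOP to $8,560.20, over the $8,100 cap, so patient pays $8,100 − $7,399.20 = $700.80.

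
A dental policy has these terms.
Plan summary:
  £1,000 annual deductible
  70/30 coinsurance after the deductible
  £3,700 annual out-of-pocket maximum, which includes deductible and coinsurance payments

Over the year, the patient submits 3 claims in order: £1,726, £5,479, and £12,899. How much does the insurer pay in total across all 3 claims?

£16,404

#1 (£1,726): £1,000 finishes the deductible; £726 goes to coinsurance; coinsurance £726 × 30% = £217.80. Patient pays £1,217.80; OOP now £1,217.80. Insurer: £1,726 − £1,217.80 = £508.20.
#2 (£5,479): deductible met; 30% of £5,479 = £1,643.70. Cost to patient: £1,643.70. OOP to date £2,861.50. Insurer: £5,479 − £1,643.70 = £3,835.30.
#3 (£12,899): deductible met; 30% of £12,899 = £3,869.70. That would push OOP to £6,731.20, over the £3,700 cap, so patient pays £3,700 − £2,861.50 = £838.50. Insurer: £12,899 − £838.50 = £12,060.50.
Insurer total = bills − patient's total = £20,104 − £3,700 = £16,404.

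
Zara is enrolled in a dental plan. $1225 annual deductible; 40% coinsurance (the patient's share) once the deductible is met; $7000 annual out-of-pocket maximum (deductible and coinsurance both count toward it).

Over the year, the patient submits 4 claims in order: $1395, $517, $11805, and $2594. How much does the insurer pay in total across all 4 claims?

$9311

Claim 1 — $1395: $1225 to deductible, leaving $170; coinsurance $170 × 40% = $68. Patient pays $1293; OOP now $1293. Plan pays $1395 − $1293 = $102.
Claim 2 — $517: 40% coinsurance on $517 = $206.80. Cost to patient: $206.80. OOP to date $1499.80. Insurer: $517 − $206.80 = $310.20.
Claim 3 — $11805: deductible met; 40% of $11805 = $4722. Cost to patient: $4722. OOP to date $6221.80. Plan pays $11805 − $4722 = $7083.
Claim 4 — $2594: deductible met; 40% of $2594 = $1037.60. Adding that to $6221.80 gives $7259.40, past the $7000 cap; patient pays only $7000 − $6221.80 = $778.20. Plan pays $2594 − $778.20 = $1815.80.
Insurer total: $102 + $310.20 + $7083 + $1815.80 = $9311.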